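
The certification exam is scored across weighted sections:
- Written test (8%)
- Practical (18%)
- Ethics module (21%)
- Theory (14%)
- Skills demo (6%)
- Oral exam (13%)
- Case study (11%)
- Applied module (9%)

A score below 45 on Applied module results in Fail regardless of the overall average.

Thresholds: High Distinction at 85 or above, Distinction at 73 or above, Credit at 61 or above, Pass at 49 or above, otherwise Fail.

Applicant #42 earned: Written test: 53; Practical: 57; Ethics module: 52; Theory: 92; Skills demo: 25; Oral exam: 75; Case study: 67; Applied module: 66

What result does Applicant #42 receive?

Credit

Applied module score 66 ≥ 45: minimum met.
Weighted total:
  Written test 53 × 0.08 = 4.24
  Practical 57 × 0.18 = 10.26
  Ethics module 52 × 0.21 = 10.92
  Theory 92 × 0.14 = 12.88
  Skills demo 25 × 0.06 = 1.5
  Oral exam 75 × 0.13 = 9.75
  Case study 67 × 0.11 = 7.37
  Applied module 66 × 0.09 = 5.94
Sum = 62.86
62.86 is ≥ 61 and < 73 → Credit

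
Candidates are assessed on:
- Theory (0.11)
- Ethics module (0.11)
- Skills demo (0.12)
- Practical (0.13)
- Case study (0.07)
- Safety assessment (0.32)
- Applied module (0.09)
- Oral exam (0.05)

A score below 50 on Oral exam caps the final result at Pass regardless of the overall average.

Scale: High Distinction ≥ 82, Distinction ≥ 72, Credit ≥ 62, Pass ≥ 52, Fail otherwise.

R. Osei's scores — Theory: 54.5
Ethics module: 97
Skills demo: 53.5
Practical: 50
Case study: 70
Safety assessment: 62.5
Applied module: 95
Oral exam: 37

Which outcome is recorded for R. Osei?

Oral exam score 37 < 50: minimum not met.
Weighted total:
  Theory 54.5 × 0.11 = 5.995
  Ethics module 97 × 0.11 = 10.67
  Skills demo 53.5 × 0.12 = 6.42
  Practical 50 × 0.13 = 6.5
  Case study 70 × 0.07 = 4.9
  Safety assessment 62.5 × 0.32 = 20
  Applied module 95 × 0.09 = 8.55
  Oral exam 37 × 0.05 = 1.85
Sum = 64.885
64.885 would be Credit; cap at Pass applies → Pass.

Pass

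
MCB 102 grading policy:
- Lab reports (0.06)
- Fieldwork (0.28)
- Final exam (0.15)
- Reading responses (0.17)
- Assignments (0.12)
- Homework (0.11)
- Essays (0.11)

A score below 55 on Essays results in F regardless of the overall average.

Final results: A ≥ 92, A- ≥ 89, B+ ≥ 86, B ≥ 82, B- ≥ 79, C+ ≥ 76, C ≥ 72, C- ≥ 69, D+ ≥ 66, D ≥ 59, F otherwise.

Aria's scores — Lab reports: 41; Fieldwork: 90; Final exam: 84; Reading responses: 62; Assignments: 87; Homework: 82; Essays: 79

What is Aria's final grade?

Essays score 79 ≥ 55: minimum met.
Weighted total:
  Lab reports 41 × 0.06 = 2.46
  Fieldwork 90 × 0.28 = 25.2
  Final exam 84 × 0.15 = 12.6
  Reading responses 62 × 0.17 = 10.54
  Assignments 87 × 0.12 = 10.44
  Homework 82 × 0.11 = 9.02
  Essays 79 × 0.11 = 8.69
Sum = 78.95
78.95 is ≥ 76 and < 79 → C+

C+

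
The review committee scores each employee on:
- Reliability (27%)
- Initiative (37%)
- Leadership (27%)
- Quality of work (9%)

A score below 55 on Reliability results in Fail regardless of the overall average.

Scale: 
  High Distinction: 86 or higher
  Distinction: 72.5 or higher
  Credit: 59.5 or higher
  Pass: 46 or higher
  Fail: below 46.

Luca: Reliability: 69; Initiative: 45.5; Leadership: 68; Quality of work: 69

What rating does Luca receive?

Credit

Reliability score 69 ≥ 55: minimum met.
Weighted total:
  Reliability 69 × 0.27 = 18.63
  Initiative 45.5 × 0.37 = 16.835
  Leadership 68 × 0.27 = 18.36
  Quality of work 69 × 0.09 = 6.21
Sum = 60.035
60.035 is ≥ 59.5 and < 72.5 → Credit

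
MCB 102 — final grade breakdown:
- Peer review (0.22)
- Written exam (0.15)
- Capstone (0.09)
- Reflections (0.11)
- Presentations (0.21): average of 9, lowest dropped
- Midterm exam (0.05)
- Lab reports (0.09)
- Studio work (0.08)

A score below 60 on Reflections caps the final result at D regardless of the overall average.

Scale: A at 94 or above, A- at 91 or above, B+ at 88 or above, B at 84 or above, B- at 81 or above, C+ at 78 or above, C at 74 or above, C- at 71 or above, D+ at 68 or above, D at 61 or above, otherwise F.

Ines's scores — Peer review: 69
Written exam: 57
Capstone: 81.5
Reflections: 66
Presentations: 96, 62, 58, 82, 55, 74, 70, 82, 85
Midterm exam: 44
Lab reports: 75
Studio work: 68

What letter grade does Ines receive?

Presentations: drop 55 → average of remaining 8 = 609/8 = 76.125
Reflections score 66 ≥ 60: minimum met.
Weighted total:
  Peer review 69 × 0.22 = 15.18
  Written exam 57 × 0.15 = 8.55
  Capstone 81.5 × 0.09 = 7.335
  Reflections 66 × 0.11 = 7.26
  Presentations 76.125 × 0.21 = 15.98625
  Midterm exam 44 × 0.05 = 2.2
  Lab reports 75 × 0.09 = 6.75
  Studio work 68 × 0.08 = 5.44
Sum = 68.70125
68.70125 is ≥ 68 and < 71 → D+

D+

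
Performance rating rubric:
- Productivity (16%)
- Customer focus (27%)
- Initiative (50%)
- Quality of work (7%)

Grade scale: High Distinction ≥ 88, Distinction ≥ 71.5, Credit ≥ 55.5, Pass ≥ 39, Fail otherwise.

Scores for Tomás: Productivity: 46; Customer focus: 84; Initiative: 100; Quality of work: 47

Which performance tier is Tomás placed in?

Weighted total:
  Productivity 46 × 0.16 = 7.36
  Customer focus 84 × 0.27 = 22.68
  Initiative 100 × 0.5 = 50
  Quality of work 47 × 0.07 = 3.29
Sum = 83.33
83.33 is ≥ 71.5 and < 88 → Distinction

Distinction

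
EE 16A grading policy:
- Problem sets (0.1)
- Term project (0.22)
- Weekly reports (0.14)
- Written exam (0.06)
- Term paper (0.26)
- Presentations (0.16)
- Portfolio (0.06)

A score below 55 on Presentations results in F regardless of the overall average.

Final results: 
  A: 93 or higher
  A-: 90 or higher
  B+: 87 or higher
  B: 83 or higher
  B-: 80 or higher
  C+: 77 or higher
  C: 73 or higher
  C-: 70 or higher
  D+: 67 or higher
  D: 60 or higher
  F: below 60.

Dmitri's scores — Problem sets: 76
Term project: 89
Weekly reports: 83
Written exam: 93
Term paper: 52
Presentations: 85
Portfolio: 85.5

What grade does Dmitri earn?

C

Presentations score 85 ≥ 55: minimum met.
Weighted total:
  Problem sets 76 × 0.1 = 7.6
  Term project 89 × 0.22 = 19.58
  Weekly reports 83 × 0.14 = 11.62
  Written exam 93 × 0.06 = 5.58
  Term paper 52 × 0.26 = 13.52
  Presentations 85 × 0.16 = 13.6
  Portfolio 85.5 × 0.06 = 5.13
Sum = 76.63
76.63 is ≥ 73 and < 77 → C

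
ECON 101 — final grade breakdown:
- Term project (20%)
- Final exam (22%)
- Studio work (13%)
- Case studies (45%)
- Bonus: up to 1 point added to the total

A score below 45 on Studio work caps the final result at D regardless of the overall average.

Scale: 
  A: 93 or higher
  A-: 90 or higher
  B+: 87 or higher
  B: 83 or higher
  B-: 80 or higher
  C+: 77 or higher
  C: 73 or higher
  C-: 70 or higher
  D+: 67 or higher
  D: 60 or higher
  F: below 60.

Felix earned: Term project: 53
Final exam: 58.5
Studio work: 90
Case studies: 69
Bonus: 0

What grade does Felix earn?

Studio work score 90 ≥ 45: minimum met.
Weighted total:
  Term project 53 × 0.2 = 10.6
  Final exam 58.5 × 0.22 = 12.87
  Studio work 90 × 0.13 = 11.7
  Case studies 69 × 0.45 = 31.05
Sum = 66.22
Bonus: 66.22 + 0 = 66.22
66.22 is ≥ 60 and < 67 → D

D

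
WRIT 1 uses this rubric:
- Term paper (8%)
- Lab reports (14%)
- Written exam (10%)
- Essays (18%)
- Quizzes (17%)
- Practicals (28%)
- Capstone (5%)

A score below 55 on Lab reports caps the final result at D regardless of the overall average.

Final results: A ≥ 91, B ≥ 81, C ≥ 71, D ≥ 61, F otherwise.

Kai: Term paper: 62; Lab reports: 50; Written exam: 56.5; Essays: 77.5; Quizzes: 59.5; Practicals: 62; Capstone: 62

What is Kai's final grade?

Lab reports score 50 < 55: minimum not met.
Weighted total:
  Term paper 62 × 0.08 = 4.96
  Lab reports 50 × 0.14 = 7
  Written exam 56.5 × 0.1 = 5.65
  Essays 77.5 × 0.18 = 13.95
  Quizzes 59.5 × 0.17 = 10.115
  Practicals 62 × 0.28 = 17.36
  Capstone 62 × 0.05 = 3.1
Sum = 62.135
62.135 would be D; cap at D applies → D.

D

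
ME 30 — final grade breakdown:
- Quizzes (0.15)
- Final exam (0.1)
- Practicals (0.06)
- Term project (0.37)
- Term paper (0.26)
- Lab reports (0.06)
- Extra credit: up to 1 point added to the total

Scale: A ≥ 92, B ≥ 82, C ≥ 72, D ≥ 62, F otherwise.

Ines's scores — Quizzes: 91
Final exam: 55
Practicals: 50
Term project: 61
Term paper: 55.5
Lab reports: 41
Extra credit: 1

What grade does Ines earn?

Weighted total:
  Quizzes 91 × 0.15 = 13.65
  Final exam 55 × 0.1 = 5.5
  Practicals 50 × 0.06 = 3
  Term project 61 × 0.37 = 22.57
  Term paper 55.5 × 0.26 = 14.43
  Lab reports 41 × 0.06 = 2.46
Sum = 61.61
Extra credit: 61.61 + 1 = 62.61
62.61 is ≥ 62 and < 72 → D

D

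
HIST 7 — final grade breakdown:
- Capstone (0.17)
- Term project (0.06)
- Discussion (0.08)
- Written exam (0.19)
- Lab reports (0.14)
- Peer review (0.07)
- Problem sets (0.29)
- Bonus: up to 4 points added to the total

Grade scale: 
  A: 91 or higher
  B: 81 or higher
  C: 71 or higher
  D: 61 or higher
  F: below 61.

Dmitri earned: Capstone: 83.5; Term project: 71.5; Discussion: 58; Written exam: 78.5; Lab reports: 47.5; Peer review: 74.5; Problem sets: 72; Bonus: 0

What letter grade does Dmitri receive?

Weighted total:
  Capstone 83.5 × 0.17 = 14.195
  Term project 71.5 × 0.06 = 4.29
  Discussion 58 × 0.08 = 4.64
  Written exam 78.5 × 0.19 = 14.915
  Lab reports 47.5 × 0.14 = 6.65
  Peer review 74.5 × 0.07 = 5.215
  Problem sets 72 × 0.29 = 20.88
Sum = 70.785
Bonus: 70.785 + 0 = 70.785
70.785 is ≥ 61 and < 71 → D

D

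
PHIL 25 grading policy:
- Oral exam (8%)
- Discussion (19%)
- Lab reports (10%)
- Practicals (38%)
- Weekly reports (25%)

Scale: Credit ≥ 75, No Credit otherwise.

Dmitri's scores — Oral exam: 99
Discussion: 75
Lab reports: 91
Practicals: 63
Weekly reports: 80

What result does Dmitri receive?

Weighted total:
  Oral exam 99 × 0.08 = 7.92
  Discussion 75 × 0.19 = 14.25
  Lab reports 91 × 0.1 = 9.1
  Practicals 63 × 0.38 = 23.94
  Weekly reports 80 × 0.25 = 20
Sum = 75.21
75.21 ≥ 75 → Credit

Credit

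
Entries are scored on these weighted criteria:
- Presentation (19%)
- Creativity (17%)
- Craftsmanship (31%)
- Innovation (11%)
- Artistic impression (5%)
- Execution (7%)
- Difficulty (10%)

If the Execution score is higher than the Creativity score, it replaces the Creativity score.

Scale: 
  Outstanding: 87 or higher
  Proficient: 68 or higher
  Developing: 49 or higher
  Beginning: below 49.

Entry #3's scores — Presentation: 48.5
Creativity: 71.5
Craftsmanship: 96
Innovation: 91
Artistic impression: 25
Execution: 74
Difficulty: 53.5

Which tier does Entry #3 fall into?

Execution (74) > Creativity (71.5), so Creativity counts as 74.
Weighted total:
  Presentation 48.5 × 0.19 = 9.215
  Creativity 74 × 0.17 = 12.58
  Craftsmanship 96 × 0.31 = 29.76
  Innovation 91 × 0.11 = 10.01
  Artistic impression 25 × 0.05 = 1.25
  Execution 74 × 0.07 = 5.18
  Difficulty 53.5 × 0.1 = 5.35
Sum = 73.345
73.345 is ≥ 68 and < 87 → Proficient

Proficient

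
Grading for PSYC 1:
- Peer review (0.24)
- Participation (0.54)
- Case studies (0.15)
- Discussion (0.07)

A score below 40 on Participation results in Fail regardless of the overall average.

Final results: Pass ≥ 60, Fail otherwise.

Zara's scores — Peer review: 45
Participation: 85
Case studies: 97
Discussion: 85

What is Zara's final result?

Pass

Participation score 85 ≥ 40: minimum met.
Weighted total:
  Peer review 45 × 0.24 = 10.8
  Participation 85 × 0.54 = 45.9
  Case studies 97 × 0.15 = 14.55
  Discussion 85 × 0.07 = 5.95
Sum = 77.2
77.2 ≥ 60 → Pass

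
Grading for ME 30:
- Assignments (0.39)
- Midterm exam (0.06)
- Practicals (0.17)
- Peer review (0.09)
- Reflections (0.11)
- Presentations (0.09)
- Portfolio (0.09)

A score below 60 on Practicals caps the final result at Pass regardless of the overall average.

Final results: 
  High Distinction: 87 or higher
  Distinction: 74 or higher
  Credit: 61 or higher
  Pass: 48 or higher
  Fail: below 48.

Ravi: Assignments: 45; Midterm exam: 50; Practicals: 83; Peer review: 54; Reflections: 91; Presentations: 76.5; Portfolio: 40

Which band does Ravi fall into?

Practicals score 83 ≥ 60: minimum met.
Weighted total:
  Assignments 45 × 0.39 = 17.55
  Midterm exam 50 × 0.06 = 3
  Practicals 83 × 0.17 = 14.11
  Peer review 54 × 0.09 = 4.86
  Reflections 91 × 0.11 = 10.01
  Presentations 76.5 × 0.09 = 6.885
  Portfolio 40 × 0.09 = 3.6
Sum = 60.015
60.015 is ≥ 48 and < 61 → Pass

Pass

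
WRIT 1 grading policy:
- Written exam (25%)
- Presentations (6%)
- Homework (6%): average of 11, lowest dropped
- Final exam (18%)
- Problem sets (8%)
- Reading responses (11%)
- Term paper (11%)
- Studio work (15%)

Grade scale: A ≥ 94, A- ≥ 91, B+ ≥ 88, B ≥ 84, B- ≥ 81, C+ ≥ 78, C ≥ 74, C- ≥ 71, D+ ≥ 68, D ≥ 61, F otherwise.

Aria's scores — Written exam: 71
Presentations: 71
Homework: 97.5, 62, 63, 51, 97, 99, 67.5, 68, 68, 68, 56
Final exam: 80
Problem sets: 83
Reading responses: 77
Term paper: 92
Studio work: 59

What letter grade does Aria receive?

Homework: drop 51 → average of remaining 10 = 746/10 = 74.6
Weighted total:
  Written exam 71 × 0.25 = 17.75
  Presentations 71 × 0.06 = 4.26
  Homework 74.6 × 0.06 = 4.476
  Final exam 80 × 0.18 = 14.4
  Problem sets 83 × 0.08 = 6.64
  Reading responses 77 × 0.11 = 8.47
  Term paper 92 × 0.11 = 10.12
  Studio work 59 × 0.15 = 8.85
Sum = 74.966
74.966 is ≥ 74 and < 78 → C

C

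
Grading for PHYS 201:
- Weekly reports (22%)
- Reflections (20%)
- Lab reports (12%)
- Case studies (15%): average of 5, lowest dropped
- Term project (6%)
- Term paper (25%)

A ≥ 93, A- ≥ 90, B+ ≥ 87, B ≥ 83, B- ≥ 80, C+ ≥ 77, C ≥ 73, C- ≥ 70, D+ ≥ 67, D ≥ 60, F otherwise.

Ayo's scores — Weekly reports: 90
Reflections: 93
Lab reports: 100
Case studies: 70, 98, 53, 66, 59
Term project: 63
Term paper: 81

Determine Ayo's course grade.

Case studies: drop 53 → average of remaining 4 = 293/4 = 73.25
Weighted total:
  Weekly reports 90 × 0.22 = 19.8
  Reflections 93 × 0.2 = 18.6
  Lab reports 100 × 0.12 = 12
  Case studies 73.25 × 0.15 = 10.9875
  Term project 63 × 0.06 = 3.78
  Term paper 81 × 0.25 = 20.25
Sum = 85.4175
85.4175 is ≥ 83 and < 87 → B

B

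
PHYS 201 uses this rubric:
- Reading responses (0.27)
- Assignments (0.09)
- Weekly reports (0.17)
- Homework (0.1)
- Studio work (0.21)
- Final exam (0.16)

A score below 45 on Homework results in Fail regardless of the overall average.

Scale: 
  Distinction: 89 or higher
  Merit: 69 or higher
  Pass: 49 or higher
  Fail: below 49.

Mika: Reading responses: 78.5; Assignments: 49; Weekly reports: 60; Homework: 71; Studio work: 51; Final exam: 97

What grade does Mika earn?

Homework score 71 ≥ 45: minimum met.
Weighted total:
  Reading responses 78.5 × 0.27 = 21.195
  Assignments 49 × 0.09 = 4.41
  Weekly reports 60 × 0.17 = 10.2
  Homework 71 × 0.1 = 7.1
  Studio work 51 × 0.21 = 10.71
  Final exam 97 × 0.16 = 15.52
Sum = 69.135
69.135 is ≥ 69 and < 89 → Merit

Merit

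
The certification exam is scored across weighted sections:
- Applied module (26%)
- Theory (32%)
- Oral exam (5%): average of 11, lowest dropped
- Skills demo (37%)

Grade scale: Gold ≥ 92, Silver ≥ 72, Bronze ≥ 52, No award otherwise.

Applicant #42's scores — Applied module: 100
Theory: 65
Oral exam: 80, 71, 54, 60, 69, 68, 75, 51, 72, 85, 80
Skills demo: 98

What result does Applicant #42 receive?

Oral exam: drop 51 → average of remaining 10 = 714/10 = 71.4
Weighted total:
  Applied module 100 × 0.26 = 26
  Theory 65 × 0.32 = 20.8
  Oral exam 71.4 × 0.05 = 3.57
  Skills demo 98 × 0.37 = 36.26
Sum = 86.63
86.63 is ≥ 72 and < 92 → Silver

Silver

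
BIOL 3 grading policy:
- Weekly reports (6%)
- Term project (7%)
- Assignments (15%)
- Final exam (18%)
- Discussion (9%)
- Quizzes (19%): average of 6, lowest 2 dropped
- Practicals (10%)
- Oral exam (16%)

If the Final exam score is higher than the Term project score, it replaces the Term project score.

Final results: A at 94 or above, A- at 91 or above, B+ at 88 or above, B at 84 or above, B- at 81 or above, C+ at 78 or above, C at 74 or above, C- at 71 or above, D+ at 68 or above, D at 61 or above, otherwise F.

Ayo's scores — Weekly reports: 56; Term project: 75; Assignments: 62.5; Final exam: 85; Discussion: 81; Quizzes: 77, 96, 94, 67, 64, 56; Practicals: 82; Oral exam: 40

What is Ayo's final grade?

C-

Quizzes: drop 56, 64 → average of remaining 4 = 334/4 = 83.5
Final exam (85) > Term project (75), so Term project counts as 85.
Weighted total:
  Weekly reports 56 × 0.06 = 3.36
  Term project 85 × 0.07 = 5.95
  Assignments 62.5 × 0.15 = 9.375
  Final exam 85 × 0.18 = 15.3
  Discussion 81 × 0.09 = 7.29
  Quizzes 83.5 × 0.19 = 15.865
  Practicals 82 × 0.1 = 8.2
  Oral exam 40 × 0.16 = 6.4
Sum = 71.74
71.74 is ≥ 71 and < 74 → C-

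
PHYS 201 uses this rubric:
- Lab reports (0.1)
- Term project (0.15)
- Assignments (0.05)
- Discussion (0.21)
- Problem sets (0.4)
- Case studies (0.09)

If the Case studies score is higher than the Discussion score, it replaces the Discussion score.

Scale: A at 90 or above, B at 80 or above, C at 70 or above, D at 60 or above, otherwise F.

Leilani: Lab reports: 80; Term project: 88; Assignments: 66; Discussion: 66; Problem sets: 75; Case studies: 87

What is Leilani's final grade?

B

Case studies (87) > Discussion (66), so Discussion counts as 87.
Weighted total:
  Lab reports 80 × 0.1 = 8
  Term project 88 × 0.15 = 13.2
  Assignments 66 × 0.05 = 3.3
  Discussion 87 × 0.21 = 18.27
  Problem sets 75 × 0.4 = 30
  Case studies 87 × 0.09 = 7.83
Sum = 80.6
80.6 is ≥ 80 and < 90 → B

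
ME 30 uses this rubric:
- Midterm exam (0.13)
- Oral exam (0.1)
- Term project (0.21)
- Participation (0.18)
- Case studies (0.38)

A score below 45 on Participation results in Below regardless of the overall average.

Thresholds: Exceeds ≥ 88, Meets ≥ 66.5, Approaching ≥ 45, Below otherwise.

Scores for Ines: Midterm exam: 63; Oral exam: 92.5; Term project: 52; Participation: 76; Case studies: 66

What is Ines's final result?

Meets

Participation score 76 ≥ 45: minimum met.
Weighted total:
  Midterm exam 63 × 0.13 = 8.19
  Oral exam 92.5 × 0.1 = 9.25
  Term project 52 × 0.21 = 10.92
  Participation 76 × 0.18 = 13.68
  Case studies 66 × 0.38 = 25.08
Sum = 67.12
67.12 is ≥ 66.5 and < 88 → Meets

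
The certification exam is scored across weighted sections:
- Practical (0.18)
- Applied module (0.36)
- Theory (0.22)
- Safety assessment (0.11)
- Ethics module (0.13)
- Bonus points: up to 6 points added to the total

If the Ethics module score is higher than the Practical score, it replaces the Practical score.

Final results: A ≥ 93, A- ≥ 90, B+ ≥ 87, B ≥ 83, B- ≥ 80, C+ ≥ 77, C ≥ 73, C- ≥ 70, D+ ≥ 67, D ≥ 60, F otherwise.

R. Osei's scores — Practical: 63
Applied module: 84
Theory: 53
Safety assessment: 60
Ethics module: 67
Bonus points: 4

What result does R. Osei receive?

C

Ethics module (67) > Practical (63), so Practical counts as 67.
Weighted total:
  Practical 67 × 0.18 = 12.06
  Applied module 84 × 0.36 = 30.24
  Theory 53 × 0.22 = 11.66
  Safety assessment 60 × 0.11 = 6.6
  Ethics module 67 × 0.13 = 8.71
Sum = 69.27
Bonus points: 69.27 + 4 = 73.27
73.27 is ≥ 73 and < 77 → C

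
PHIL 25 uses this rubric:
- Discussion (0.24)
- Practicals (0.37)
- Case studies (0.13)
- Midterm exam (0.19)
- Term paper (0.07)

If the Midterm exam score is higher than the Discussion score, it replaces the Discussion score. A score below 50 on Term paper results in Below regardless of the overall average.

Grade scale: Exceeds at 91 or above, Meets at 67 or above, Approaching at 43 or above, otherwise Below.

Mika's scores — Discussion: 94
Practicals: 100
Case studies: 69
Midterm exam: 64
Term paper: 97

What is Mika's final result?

Midterm exam (64) ≤ Discussion (94), so Discussion stays at 94.
Term paper score 97 ≥ 50: minimum met.
Weighted total:
  Discussion 94 × 0.24 = 22.56
  Practicals 100 × 0.37 = 37
  Case studies 69 × 0.13 = 8.97
  Midterm exam 64 × 0.19 = 12.16
  Term paper 97 × 0.07 = 6.79
Sum = 87.48
87.48 is ≥ 67 and < 91 → Meets

Meets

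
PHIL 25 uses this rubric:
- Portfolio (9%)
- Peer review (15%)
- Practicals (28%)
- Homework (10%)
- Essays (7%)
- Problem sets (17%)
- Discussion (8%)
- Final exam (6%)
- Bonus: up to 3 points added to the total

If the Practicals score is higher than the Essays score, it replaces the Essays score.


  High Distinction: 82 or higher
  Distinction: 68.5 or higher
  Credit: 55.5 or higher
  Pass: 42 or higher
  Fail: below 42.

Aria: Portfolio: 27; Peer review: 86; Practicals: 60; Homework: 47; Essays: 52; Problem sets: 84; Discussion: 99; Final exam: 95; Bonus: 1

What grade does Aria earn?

Distinction

Practicals (60) > Essays (52), so Essays counts as 60.
Weighted total:
  Portfolio 27 × 0.09 = 2.43
  Peer review 86 × 0.15 = 12.9
  Practicals 60 × 0.28 = 16.8
  Homework 47 × 0.1 = 4.7
  Essays 60 × 0.07 = 4.2
  Problem sets 84 × 0.17 = 14.28
  Discussion 99 × 0.08 = 7.92
  Final exam 95 × 0.06 = 5.7
Sum = 68.93
Bonus: 68.93 + 1 = 69.93
69.93 is ≥ 68.5 and < 82 → Distinction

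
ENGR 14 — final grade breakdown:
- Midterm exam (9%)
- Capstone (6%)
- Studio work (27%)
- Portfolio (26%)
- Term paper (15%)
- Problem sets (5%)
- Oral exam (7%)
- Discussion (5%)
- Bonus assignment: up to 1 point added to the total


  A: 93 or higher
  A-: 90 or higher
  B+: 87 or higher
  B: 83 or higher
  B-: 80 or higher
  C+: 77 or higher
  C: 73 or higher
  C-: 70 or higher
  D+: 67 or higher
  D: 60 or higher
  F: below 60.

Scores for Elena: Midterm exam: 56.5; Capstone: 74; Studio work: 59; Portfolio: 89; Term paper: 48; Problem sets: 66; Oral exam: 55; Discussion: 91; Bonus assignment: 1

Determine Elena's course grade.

D+

Weighted total:
  Midterm exam 56.5 × 0.09 = 5.085
  Capstone 74 × 0.06 = 4.44
  Studio work 59 × 0.27 = 15.93
  Portfolio 89 × 0.26 = 23.14
  Term paper 48 × 0.15 = 7.2
  Problem sets 66 × 0.05 = 3.3
  Oral exam 55 × 0.07 = 3.85
  Discussion 91 × 0.05 = 4.55
Sum = 67.495
Bonus assignment: 67.495 + 1 = 68.495
68.495 is ≥ 67 and < 70 → D+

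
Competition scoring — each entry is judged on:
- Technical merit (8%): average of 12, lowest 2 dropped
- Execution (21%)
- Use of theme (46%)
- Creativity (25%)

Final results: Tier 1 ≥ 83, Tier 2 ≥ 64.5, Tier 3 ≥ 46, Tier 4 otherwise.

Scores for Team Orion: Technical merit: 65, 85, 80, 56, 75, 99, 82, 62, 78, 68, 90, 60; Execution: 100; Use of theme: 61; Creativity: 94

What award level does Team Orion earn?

Technical merit: drop 56, 60 → average of remaining 10 = 784/10 = 78.4
Weighted total:
  Technical merit 78.4 × 0.08 = 6.272
  Execution 100 × 0.21 = 21
  Use of theme 61 × 0.46 = 28.06
  Creativity 94 × 0.25 = 23.5
Sum = 78.832
78.832 is ≥ 64.5 and < 83 → Tier 2

Tier 2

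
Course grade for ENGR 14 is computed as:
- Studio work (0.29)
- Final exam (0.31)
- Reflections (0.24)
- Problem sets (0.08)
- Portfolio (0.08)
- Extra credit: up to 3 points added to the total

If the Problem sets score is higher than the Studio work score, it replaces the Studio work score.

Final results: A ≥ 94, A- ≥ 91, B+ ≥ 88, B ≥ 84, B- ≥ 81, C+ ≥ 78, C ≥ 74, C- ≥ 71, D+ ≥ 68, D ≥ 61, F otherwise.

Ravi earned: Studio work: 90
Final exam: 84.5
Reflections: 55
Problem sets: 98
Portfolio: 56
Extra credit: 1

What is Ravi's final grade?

Problem sets (98) > Studio work (90), so Studio work counts as 98.
Weighted total:
  Studio work 98 × 0.29 = 28.42
  Final exam 84.5 × 0.31 = 26.195
  Reflections 55 × 0.24 = 13.2
  Problem sets 98 × 0.08 = 7.84
  Portfolio 56 × 0.08 = 4.48
Sum = 80.135
Extra credit: 80.135 + 1 = 81.135
81.135 is ≥ 81 and < 84 → B-

B-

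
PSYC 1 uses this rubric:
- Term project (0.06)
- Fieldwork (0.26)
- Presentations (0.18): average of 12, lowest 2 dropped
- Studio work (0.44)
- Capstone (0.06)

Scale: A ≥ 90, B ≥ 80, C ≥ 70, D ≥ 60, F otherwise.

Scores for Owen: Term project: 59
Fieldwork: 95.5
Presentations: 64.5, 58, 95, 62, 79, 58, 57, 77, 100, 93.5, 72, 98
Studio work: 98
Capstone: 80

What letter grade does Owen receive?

A

Presentations: drop 57, 58 → average of remaining 10 = 799/10 = 79.9
Weighted total:
  Term project 59 × 0.06 = 3.54
  Fieldwork 95.5 × 0.26 = 24.83
  Presentations 79.9 × 0.18 = 14.382
  Studio work 98 × 0.44 = 43.12
  Capstone 80 × 0.06 = 4.8
Sum = 90.672
90.672 ≥ 90 → A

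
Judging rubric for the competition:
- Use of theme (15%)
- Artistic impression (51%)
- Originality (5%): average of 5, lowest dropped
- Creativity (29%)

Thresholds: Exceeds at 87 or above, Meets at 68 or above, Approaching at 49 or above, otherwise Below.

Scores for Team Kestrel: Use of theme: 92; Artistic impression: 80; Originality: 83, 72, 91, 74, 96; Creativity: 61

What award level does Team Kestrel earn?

Meets

Originality: drop 72 → average of remaining 4 = 344/4 = 86
Weighted total:
  Use of theme 92 × 0.15 = 13.8
  Artistic impression 80 × 0.51 = 40.8
  Originality 86 × 0.05 = 4.3
  Creativity 61 × 0.29 = 17.69
Sum = 76.59
76.59 is ≥ 68 and < 87 → Meets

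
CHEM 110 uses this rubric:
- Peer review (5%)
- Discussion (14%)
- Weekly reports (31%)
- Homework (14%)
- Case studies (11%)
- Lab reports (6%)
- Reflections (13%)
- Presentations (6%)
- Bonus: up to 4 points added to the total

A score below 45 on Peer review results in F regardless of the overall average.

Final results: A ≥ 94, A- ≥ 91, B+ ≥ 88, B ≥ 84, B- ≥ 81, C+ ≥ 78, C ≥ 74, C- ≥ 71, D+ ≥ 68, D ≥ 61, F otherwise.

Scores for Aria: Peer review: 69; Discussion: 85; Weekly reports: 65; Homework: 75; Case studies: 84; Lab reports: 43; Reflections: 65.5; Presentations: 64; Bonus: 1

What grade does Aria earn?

C-

Peer review score 69 ≥ 45: minimum met.
Weighted total:
  Peer review 69 × 0.05 = 3.45
  Discussion 85 × 0.14 = 11.9
  Weekly reports 65 × 0.31 = 20.15
  Homework 75 × 0.14 = 10.5
  Case studies 84 × 0.11 = 9.24
  Lab reports 43 × 0.06 = 2.58
  Reflections 65.5 × 0.13 = 8.515
  Presentations 64 × 0.06 = 3.84
Sum = 70.175
Bonus: 70.175 + 1 = 71.175
71.175 is ≥ 71 and < 74 → C-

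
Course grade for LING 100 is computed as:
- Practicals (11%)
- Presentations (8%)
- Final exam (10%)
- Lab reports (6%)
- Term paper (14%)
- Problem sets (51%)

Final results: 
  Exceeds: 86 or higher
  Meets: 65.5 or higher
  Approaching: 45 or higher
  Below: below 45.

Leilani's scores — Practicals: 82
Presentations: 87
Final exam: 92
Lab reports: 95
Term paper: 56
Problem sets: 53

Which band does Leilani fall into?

Weighted total:
  Practicals 82 × 0.11 = 9.02
  Presentations 87 × 0.08 = 6.96
  Final exam 92 × 0.1 = 9.2
  Lab reports 95 × 0.06 = 5.7
  Term paper 56 × 0.14 = 7.84
  Problem sets 53 × 0.51 = 27.03
Sum = 65.75
65.75 is ≥ 65.5 and < 86 → Meets

Meets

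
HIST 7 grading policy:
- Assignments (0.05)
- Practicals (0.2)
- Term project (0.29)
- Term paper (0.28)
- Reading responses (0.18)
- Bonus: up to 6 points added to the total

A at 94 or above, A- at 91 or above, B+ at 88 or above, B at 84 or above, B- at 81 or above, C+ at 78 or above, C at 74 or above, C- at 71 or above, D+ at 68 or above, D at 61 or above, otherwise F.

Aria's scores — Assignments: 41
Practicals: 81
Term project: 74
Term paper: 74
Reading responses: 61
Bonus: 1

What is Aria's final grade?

C-

Weighted total:
  Assignments 41 × 0.05 = 2.05
  Practicals 81 × 0.2 = 16.2
  Term project 74 × 0.29 = 21.46
  Term paper 74 × 0.28 = 20.72
  Reading responses 61 × 0.18 = 10.98
Sum = 71.41
Bonus: 71.41 + 1 = 72.41
72.41 is ≥ 71 and < 74 → C-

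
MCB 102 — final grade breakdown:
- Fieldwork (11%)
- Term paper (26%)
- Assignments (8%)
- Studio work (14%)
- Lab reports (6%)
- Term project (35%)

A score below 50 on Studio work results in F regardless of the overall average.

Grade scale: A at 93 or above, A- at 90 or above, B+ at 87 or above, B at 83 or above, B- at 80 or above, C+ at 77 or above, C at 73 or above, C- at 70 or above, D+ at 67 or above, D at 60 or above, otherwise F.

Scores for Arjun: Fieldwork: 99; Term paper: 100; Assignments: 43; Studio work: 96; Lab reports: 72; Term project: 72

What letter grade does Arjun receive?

B

Studio work score 96 ≥ 50: minimum met.
Weighted total:
  Fieldwork 99 × 0.11 = 10.89
  Term paper 100 × 0.26 = 26
  Assignments 43 × 0.08 = 3.44
  Studio work 96 × 0.14 = 13.44
  Lab reports 72 × 0.06 = 4.32
  Term project 72 × 0.35 = 25.2
Sum = 83.29
83.29 is ≥ 83 and < 87 → B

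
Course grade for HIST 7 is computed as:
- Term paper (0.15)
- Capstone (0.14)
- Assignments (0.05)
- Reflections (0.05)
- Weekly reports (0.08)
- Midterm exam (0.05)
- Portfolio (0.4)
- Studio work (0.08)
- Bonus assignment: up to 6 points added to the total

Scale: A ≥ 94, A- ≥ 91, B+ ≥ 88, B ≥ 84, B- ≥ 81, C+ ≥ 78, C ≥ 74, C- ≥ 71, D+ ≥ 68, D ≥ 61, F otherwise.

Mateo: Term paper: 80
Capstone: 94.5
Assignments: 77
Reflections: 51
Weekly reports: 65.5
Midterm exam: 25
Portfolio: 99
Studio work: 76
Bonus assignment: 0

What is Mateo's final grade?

Weighted total:
  Term paper 80 × 0.15 = 12
  Capstone 94.5 × 0.14 = 13.23
  Assignments 77 × 0.05 = 3.85
  Reflections 51 × 0.05 = 2.55
  Weekly reports 65.5 × 0.08 = 5.24
  Midterm exam 25 × 0.05 = 1.25
  Portfolio 99 × 0.4 = 39.6
  Studio work 76 × 0.08 = 6.08
Sum = 83.8
Bonus assignment: 83.8 + 0 = 83.8
83.8 is ≥ 81 and < 84 → B-

B-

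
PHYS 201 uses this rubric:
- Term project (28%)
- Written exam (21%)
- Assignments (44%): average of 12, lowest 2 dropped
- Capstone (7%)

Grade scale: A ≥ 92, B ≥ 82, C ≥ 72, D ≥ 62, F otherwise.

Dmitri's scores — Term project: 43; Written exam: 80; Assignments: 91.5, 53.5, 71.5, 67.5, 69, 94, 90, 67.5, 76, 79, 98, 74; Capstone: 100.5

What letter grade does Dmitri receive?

D

Assignments: drop 53.5, 67.5 → average of remaining 10 = 810.5/10 = 81.05
Weighted total:
  Term project 43 × 0.28 = 12.04
  Written exam 80 × 0.21 = 16.8
  Assignments 81.05 × 0.44 = 35.662
  Capstone 100.5 × 0.07 = 7.035
Sum = 71.537
71.537 is ≥ 62 and < 72 → D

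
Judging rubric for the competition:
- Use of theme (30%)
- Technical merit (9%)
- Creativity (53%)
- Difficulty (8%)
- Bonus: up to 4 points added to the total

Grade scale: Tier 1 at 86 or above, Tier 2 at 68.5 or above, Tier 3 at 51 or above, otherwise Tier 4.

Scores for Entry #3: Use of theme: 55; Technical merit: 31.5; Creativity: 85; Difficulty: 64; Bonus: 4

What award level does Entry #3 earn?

Weighted total:
  Use of theme 55 × 0.3 = 16.5
  Technical merit 31.5 × 0.09 = 2.835
  Creativity 85 × 0.53 = 45.05
  Difficulty 64 × 0.08 = 5.12
Sum = 69.505
Bonus: 69.505 + 4 = 73.505
73.505 is ≥ 68.5 and < 86 → Tier 2

Tier 2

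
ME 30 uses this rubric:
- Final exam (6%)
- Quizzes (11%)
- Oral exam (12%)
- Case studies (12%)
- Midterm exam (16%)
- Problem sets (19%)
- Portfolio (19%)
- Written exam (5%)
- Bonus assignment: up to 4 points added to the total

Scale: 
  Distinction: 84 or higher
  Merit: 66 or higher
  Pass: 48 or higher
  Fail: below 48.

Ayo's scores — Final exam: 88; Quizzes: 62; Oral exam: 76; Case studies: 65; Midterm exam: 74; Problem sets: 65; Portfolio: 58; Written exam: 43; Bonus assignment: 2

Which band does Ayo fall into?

Weighted total:
  Final exam 88 × 0.06 = 5.28
  Quizzes 62 × 0.11 = 6.82
  Oral exam 76 × 0.12 = 9.12
  Case studies 65 × 0.12 = 7.8
  Midterm exam 74 × 0.16 = 11.84
  Problem sets 65 × 0.19 = 12.35
  Portfolio 58 × 0.19 = 11.02
  Written exam 43 × 0.05 = 2.15
Sum = 66.38
Bonus assignment: 66.38 + 2 = 68.38
68.38 is ≥ 66 and < 84 → Merit

Merit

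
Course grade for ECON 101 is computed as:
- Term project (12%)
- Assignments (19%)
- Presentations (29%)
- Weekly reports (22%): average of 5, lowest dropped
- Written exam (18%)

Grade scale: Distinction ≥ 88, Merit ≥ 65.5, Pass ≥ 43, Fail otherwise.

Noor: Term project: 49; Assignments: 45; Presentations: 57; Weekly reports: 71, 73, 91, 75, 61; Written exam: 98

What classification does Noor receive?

Weekly reports: drop 61 → average of remaining 4 = 310/4 = 77.5
Weighted total:
  Term project 49 × 0.12 = 5.88
  Assignments 45 × 0.19 = 8.55
  Presentations 57 × 0.29 = 16.53
  Weekly reports 77.5 × 0.22 = 17.05
  Written exam 98 × 0.18 = 17.64
Sum = 65.65
65.65 is ≥ 65.5 and < 88 → Merit

Merit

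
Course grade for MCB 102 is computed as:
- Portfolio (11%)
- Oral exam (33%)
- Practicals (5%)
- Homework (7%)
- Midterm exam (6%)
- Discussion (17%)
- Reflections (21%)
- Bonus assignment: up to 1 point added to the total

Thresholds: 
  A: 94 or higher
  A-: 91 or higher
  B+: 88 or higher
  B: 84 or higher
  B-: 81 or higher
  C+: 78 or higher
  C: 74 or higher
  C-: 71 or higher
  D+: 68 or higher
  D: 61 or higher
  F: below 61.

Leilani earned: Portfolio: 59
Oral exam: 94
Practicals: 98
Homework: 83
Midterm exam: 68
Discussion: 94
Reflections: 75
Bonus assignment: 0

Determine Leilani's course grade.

Weighted total:
  Portfolio 59 × 0.11 = 6.49
  Oral exam 94 × 0.33 = 31.02
  Practicals 98 × 0.05 = 4.9
  Homework 83 × 0.07 = 5.81
  Midterm exam 68 × 0.06 = 4.08
  Discussion 94 × 0.17 = 15.98
  Reflections 75 × 0.21 = 15.75
Sum = 84.03
Bonus assignment: 84.03 + 0 = 84.03
84.03 is ≥ 84 and < 88 → B

B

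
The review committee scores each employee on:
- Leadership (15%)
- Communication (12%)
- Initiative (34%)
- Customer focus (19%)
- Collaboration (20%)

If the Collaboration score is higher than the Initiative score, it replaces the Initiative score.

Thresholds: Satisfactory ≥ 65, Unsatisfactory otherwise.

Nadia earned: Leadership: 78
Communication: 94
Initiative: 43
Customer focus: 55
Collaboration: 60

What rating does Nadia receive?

Collaboration (60) > Initiative (43), so Initiative counts as 60.
Weighted total:
  Leadership 78 × 0.15 = 11.7
  Communication 94 × 0.12 = 11.28
  Initiative 60 × 0.34 = 20.4
  Customer focus 55 × 0.19 = 10.45
  Collaboration 60 × 0.2 = 12
Sum = 65.83
65.83 ≥ 65 → Satisfactory

Satisfactory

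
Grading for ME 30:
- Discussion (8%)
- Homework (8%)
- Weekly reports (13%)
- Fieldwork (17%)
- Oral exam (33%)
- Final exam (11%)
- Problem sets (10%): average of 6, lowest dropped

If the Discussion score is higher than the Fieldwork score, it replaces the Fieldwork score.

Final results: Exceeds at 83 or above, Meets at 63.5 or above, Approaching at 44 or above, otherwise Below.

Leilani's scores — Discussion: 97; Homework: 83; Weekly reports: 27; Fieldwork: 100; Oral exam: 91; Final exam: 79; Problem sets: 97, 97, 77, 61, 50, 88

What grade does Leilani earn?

Meets

Problem sets: drop 50 → average of remaining 5 = 420/5 = 84
Discussion (97) ≤ Fieldwork (100), so Fieldwork stays at 100.
Weighted total:
  Discussion 97 × 0.08 = 7.76
  Homework 83 × 0.08 = 6.64
  Weekly reports 27 × 0.13 = 3.51
  Fieldwork 100 × 0.17 = 17
  Oral exam 91 × 0.33 = 30.03
  Final exam 79 × 0.11 = 8.69
  Problem sets 84 × 0.1 = 8.4
Sum = 82.03
82.03 is ≥ 63.5 and < 83 → Meets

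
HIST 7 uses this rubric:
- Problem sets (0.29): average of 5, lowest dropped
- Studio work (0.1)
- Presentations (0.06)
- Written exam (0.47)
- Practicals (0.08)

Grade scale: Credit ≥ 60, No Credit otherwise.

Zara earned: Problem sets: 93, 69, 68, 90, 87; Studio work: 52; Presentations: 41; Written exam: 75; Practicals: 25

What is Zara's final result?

Credit

Problem sets: drop 68 → average of remaining 4 = 339/4 = 84.75
Weighted total:
  Problem sets 84.75 × 0.29 = 24.5775
  Studio work 52 × 0.1 = 5.2
  Presentations 41 × 0.06 = 2.46
  Written exam 75 × 0.47 = 35.25
  Practicals 25 × 0.08 = 2
Sum = 69.4875
69.4875 ≥ 60 → Credit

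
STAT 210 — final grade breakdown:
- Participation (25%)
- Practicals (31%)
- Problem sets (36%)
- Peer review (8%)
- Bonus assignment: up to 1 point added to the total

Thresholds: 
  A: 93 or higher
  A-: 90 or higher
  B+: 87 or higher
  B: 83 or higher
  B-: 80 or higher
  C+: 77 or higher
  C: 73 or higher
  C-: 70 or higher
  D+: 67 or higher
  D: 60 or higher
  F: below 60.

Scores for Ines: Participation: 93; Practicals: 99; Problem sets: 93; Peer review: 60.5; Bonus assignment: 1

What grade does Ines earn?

Weighted total:
  Participation 93 × 0.25 = 23.25
  Practicals 99 × 0.31 = 30.69
  Problem sets 93 × 0.36 = 33.48
  Peer review 60.5 × 0.08 = 4.84
Sum = 92.26
Bonus assignment: 92.26 + 1 = 93.26
93.26 ≥ 93 → A

A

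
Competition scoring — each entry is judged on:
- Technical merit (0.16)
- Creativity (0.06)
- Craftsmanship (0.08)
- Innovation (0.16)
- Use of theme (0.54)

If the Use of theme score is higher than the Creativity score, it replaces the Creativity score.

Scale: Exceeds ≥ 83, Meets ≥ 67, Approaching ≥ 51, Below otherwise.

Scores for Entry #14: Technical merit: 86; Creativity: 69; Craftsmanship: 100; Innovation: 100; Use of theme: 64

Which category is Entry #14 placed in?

Meets

Use of theme (64) ≤ Creativity (69), so Creativity stays at 69.
Weighted total:
  Technical merit 86 × 0.16 = 13.76
  Creativity 69 × 0.06 = 4.14
  Craftsmanship 100 × 0.08 = 8
  Innovation 100 × 0.16 = 16
  Use of theme 64 × 0.54 = 34.56
Sum = 76.46
76.46 is ≥ 67 and < 83 → Meets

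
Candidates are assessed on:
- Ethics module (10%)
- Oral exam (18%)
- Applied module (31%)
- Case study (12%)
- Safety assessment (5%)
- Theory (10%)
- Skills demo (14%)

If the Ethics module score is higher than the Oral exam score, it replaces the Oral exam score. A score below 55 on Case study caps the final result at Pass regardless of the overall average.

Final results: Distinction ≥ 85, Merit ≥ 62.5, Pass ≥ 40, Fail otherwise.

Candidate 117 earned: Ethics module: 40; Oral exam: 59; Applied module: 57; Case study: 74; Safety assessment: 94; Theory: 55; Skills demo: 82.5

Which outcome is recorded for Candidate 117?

Merit

Ethics module (40) ≤ Oral exam (59), so Oral exam stays at 59.
Case study score 74 ≥ 55: minimum met.
Weighted total:
  Ethics module 40 × 0.1 = 4
  Oral exam 59 × 0.18 = 10.62
  Applied module 57 × 0.31 = 17.67
  Case study 74 × 0.12 = 8.88
  Safety assessment 94 × 0.05 = 4.7
  Theory 55 × 0.1 = 5.5
  Skills demo 82.5 × 0.14 = 11.55
Sum = 62.92
62.92 is ≥ 62.5 and < 85 → Merit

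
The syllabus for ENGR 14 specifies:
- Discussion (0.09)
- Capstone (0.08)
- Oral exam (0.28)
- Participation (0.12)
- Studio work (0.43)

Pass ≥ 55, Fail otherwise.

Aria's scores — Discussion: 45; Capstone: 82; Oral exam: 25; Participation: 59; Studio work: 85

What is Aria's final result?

Weighted total:
  Discussion 45 × 0.09 = 4.05
  Capstone 82 × 0.08 = 6.56
  Oral exam 25 × 0.28 = 7
  Participation 59 × 0.12 = 7.08
  Studio work 85 × 0.43 = 36.55
Sum = 61.24
61.24 ≥ 55 → Pass

Pass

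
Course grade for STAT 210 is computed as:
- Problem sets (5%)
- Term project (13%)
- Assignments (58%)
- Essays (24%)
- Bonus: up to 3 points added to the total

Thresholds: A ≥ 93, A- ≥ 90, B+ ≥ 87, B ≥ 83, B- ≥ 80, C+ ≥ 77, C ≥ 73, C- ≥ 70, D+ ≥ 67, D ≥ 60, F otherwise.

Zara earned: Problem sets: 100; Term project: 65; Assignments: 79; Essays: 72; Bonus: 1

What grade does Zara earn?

C+

Weighted total:
  Problem sets 100 × 0.05 = 5
  Term project 65 × 0.13 = 8.45
  Assignments 79 × 0.58 = 45.82
  Essays 72 × 0.24 = 17.28
Sum = 76.55
Bonus: 76.55 + 1 = 77.55
77.55 is ≥ 77 and < 80 → C+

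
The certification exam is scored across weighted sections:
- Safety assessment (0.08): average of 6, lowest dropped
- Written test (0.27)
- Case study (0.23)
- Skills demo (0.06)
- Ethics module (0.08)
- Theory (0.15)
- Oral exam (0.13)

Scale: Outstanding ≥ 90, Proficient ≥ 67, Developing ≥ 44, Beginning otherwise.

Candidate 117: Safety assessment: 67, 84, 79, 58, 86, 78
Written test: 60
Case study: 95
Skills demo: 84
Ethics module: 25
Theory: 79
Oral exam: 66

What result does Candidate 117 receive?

Proficient

Safety assessment: drop 58 → average of remaining 5 = 394/5 = 78.8
Weighted total:
  Safety assessment 78.8 × 0.08 = 6.304
  Written test 60 × 0.27 = 16.2
  Case study 95 × 0.23 = 21.85
  Skills demo 84 × 0.06 = 5.04
  Ethics module 25 × 0.08 = 2
  Theory 79 × 0.15 = 11.85
  Oral exam 66 × 0.13 = 8.58
Sum = 71.824
71.824 is ≥ 67 and < 90 → Proficient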